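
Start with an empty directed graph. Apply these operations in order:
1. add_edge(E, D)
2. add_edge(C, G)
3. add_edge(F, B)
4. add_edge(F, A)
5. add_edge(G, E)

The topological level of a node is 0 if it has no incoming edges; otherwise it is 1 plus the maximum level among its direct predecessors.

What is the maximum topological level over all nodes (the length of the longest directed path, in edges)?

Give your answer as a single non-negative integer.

Answer: 3

Derivation:
Op 1: add_edge(E, D). Edges now: 1
Op 2: add_edge(C, G). Edges now: 2
Op 3: add_edge(F, B). Edges now: 3
Op 4: add_edge(F, A). Edges now: 4
Op 5: add_edge(G, E). Edges now: 5
Compute levels (Kahn BFS):
  sources (in-degree 0): C, F
  process C: level=0
    C->G: in-degree(G)=0, level(G)=1, enqueue
  process F: level=0
    F->A: in-degree(A)=0, level(A)=1, enqueue
    F->B: in-degree(B)=0, level(B)=1, enqueue
  process G: level=1
    G->E: in-degree(E)=0, level(E)=2, enqueue
  process A: level=1
  process B: level=1
  process E: level=2
    E->D: in-degree(D)=0, level(D)=3, enqueue
  process D: level=3
All levels: A:1, B:1, C:0, D:3, E:2, F:0, G:1
max level = 3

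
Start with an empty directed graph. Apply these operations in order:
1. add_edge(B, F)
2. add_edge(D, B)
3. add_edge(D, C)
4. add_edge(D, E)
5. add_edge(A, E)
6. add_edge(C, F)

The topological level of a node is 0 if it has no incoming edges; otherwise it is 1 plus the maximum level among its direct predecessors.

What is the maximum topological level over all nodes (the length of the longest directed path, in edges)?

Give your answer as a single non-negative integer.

Answer: 2

Derivation:
Op 1: add_edge(B, F). Edges now: 1
Op 2: add_edge(D, B). Edges now: 2
Op 3: add_edge(D, C). Edges now: 3
Op 4: add_edge(D, E). Edges now: 4
Op 5: add_edge(A, E). Edges now: 5
Op 6: add_edge(C, F). Edges now: 6
Compute levels (Kahn BFS):
  sources (in-degree 0): A, D
  process A: level=0
    A->E: in-degree(E)=1, level(E)>=1
  process D: level=0
    D->B: in-degree(B)=0, level(B)=1, enqueue
    D->C: in-degree(C)=0, level(C)=1, enqueue
    D->E: in-degree(E)=0, level(E)=1, enqueue
  process B: level=1
    B->F: in-degree(F)=1, level(F)>=2
  process C: level=1
    C->F: in-degree(F)=0, level(F)=2, enqueue
  process E: level=1
  process F: level=2
All levels: A:0, B:1, C:1, D:0, E:1, F:2
max level = 2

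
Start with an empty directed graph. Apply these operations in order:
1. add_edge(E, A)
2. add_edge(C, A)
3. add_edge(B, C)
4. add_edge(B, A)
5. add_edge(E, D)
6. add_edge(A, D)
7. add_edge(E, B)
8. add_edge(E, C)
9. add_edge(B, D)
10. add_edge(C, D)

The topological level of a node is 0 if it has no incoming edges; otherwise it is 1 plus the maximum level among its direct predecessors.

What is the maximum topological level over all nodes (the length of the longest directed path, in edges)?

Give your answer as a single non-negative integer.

Answer: 4

Derivation:
Op 1: add_edge(E, A). Edges now: 1
Op 2: add_edge(C, A). Edges now: 2
Op 3: add_edge(B, C). Edges now: 3
Op 4: add_edge(B, A). Edges now: 4
Op 5: add_edge(E, D). Edges now: 5
Op 6: add_edge(A, D). Edges now: 6
Op 7: add_edge(E, B). Edges now: 7
Op 8: add_edge(E, C). Edges now: 8
Op 9: add_edge(B, D). Edges now: 9
Op 10: add_edge(C, D). Edges now: 10
Compute levels (Kahn BFS):
  sources (in-degree 0): E
  process E: level=0
    E->A: in-degree(A)=2, level(A)>=1
    E->B: in-degree(B)=0, level(B)=1, enqueue
    E->C: in-degree(C)=1, level(C)>=1
    E->D: in-degree(D)=3, level(D)>=1
  process B: level=1
    B->A: in-degree(A)=1, level(A)>=2
    B->C: in-degree(C)=0, level(C)=2, enqueue
    B->D: in-degree(D)=2, level(D)>=2
  process C: level=2
    C->A: in-degree(A)=0, level(A)=3, enqueue
    C->D: in-degree(D)=1, level(D)>=3
  process A: level=3
    A->D: in-degree(D)=0, level(D)=4, enqueue
  process D: level=4
All levels: A:3, B:1, C:2, D:4, E:0
max level = 4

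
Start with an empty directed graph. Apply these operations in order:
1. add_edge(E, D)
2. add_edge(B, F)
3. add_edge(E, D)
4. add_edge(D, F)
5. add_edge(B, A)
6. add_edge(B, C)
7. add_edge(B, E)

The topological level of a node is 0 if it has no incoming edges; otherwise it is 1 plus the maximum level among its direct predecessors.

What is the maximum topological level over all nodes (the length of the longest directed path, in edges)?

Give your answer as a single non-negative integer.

Op 1: add_edge(E, D). Edges now: 1
Op 2: add_edge(B, F). Edges now: 2
Op 3: add_edge(E, D) (duplicate, no change). Edges now: 2
Op 4: add_edge(D, F). Edges now: 3
Op 5: add_edge(B, A). Edges now: 4
Op 6: add_edge(B, C). Edges now: 5
Op 7: add_edge(B, E). Edges now: 6
Compute levels (Kahn BFS):
  sources (in-degree 0): B
  process B: level=0
    B->A: in-degree(A)=0, level(A)=1, enqueue
    B->C: in-degree(C)=0, level(C)=1, enqueue
    B->E: in-degree(E)=0, level(E)=1, enqueue
    B->F: in-degree(F)=1, level(F)>=1
  process A: level=1
  process C: level=1
  process E: level=1
    E->D: in-degree(D)=0, level(D)=2, enqueue
  process D: level=2
    D->F: in-degree(F)=0, level(F)=3, enqueue
  process F: level=3
All levels: A:1, B:0, C:1, D:2, E:1, F:3
max level = 3

Answer: 3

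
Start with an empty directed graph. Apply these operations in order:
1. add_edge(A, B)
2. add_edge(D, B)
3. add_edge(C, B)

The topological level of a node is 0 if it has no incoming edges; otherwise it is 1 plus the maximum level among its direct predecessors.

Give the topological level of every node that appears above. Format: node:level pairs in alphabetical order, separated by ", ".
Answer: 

Answer: A:0, B:1, C:0, D:0

Derivation:
Op 1: add_edge(A, B). Edges now: 1
Op 2: add_edge(D, B). Edges now: 2
Op 3: add_edge(C, B). Edges now: 3
Compute levels (Kahn BFS):
  sources (in-degree 0): A, C, D
  process A: level=0
    A->B: in-degree(B)=2, level(B)>=1
  process C: level=0
    C->B: in-degree(B)=1, level(B)>=1
  process D: level=0
    D->B: in-degree(B)=0, level(B)=1, enqueue
  process B: level=1
All levels: A:0, B:1, C:0, D:0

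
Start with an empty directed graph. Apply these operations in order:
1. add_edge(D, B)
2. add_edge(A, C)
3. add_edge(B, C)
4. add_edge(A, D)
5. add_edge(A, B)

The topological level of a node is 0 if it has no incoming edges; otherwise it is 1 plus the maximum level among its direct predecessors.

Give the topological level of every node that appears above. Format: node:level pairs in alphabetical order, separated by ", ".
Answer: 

Answer: A:0, B:2, C:3, D:1

Derivation:
Op 1: add_edge(D, B). Edges now: 1
Op 2: add_edge(A, C). Edges now: 2
Op 3: add_edge(B, C). Edges now: 3
Op 4: add_edge(A, D). Edges now: 4
Op 5: add_edge(A, B). Edges now: 5
Compute levels (Kahn BFS):
  sources (in-degree 0): A
  process A: level=0
    A->B: in-degree(B)=1, level(B)>=1
    A->C: in-degree(C)=1, level(C)>=1
    A->D: in-degree(D)=0, level(D)=1, enqueue
  process D: level=1
    D->B: in-degree(B)=0, level(B)=2, enqueue
  process B: level=2
    B->C: in-degree(C)=0, level(C)=3, enqueue
  process C: level=3
All levels: A:0, B:2, C:3, D:1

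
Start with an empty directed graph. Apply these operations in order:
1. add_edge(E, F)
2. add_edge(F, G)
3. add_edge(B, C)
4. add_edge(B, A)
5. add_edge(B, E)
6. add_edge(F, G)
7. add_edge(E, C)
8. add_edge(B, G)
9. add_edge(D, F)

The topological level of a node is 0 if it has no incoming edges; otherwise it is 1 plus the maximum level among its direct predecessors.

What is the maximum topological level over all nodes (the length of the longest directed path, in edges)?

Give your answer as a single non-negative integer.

Answer: 3

Derivation:
Op 1: add_edge(E, F). Edges now: 1
Op 2: add_edge(F, G). Edges now: 2
Op 3: add_edge(B, C). Edges now: 3
Op 4: add_edge(B, A). Edges now: 4
Op 5: add_edge(B, E). Edges now: 5
Op 6: add_edge(F, G) (duplicate, no change). Edges now: 5
Op 7: add_edge(E, C). Edges now: 6
Op 8: add_edge(B, G). Edges now: 7
Op 9: add_edge(D, F). Edges now: 8
Compute levels (Kahn BFS):
  sources (in-degree 0): B, D
  process B: level=0
    B->A: in-degree(A)=0, level(A)=1, enqueue
    B->C: in-degree(C)=1, level(C)>=1
    B->E: in-degree(E)=0, level(E)=1, enqueue
    B->G: in-degree(G)=1, level(G)>=1
  process D: level=0
    D->F: in-degree(F)=1, level(F)>=1
  process A: level=1
  process E: level=1
    E->C: in-degree(C)=0, level(C)=2, enqueue
    E->F: in-degree(F)=0, level(F)=2, enqueue
  process C: level=2
  process F: level=2
    F->G: in-degree(G)=0, level(G)=3, enqueue
  process G: level=3
All levels: A:1, B:0, C:2, D:0, E:1, F:2, G:3
max level = 3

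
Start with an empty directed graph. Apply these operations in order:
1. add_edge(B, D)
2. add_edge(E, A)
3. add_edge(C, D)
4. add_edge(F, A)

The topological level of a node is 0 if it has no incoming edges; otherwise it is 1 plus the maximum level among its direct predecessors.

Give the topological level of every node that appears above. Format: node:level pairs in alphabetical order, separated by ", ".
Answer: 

Answer: A:1, B:0, C:0, D:1, E:0, F:0

Derivation:
Op 1: add_edge(B, D). Edges now: 1
Op 2: add_edge(E, A). Edges now: 2
Op 3: add_edge(C, D). Edges now: 3
Op 4: add_edge(F, A). Edges now: 4
Compute levels (Kahn BFS):
  sources (in-degree 0): B, C, E, F
  process B: level=0
    B->D: in-degree(D)=1, level(D)>=1
  process C: level=0
    C->D: in-degree(D)=0, level(D)=1, enqueue
  process E: level=0
    E->A: in-degree(A)=1, level(A)>=1
  process F: level=0
    F->A: in-degree(A)=0, level(A)=1, enqueue
  process D: level=1
  process A: level=1
All levels: A:1, B:0, C:0, D:1, E:0, F:0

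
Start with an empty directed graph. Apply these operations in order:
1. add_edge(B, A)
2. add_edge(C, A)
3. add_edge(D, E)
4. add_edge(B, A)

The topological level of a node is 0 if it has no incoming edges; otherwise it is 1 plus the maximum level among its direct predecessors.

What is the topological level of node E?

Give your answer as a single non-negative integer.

Answer: 1

Derivation:
Op 1: add_edge(B, A). Edges now: 1
Op 2: add_edge(C, A). Edges now: 2
Op 3: add_edge(D, E). Edges now: 3
Op 4: add_edge(B, A) (duplicate, no change). Edges now: 3
Compute levels (Kahn BFS):
  sources (in-degree 0): B, C, D
  process B: level=0
    B->A: in-degree(A)=1, level(A)>=1
  process C: level=0
    C->A: in-degree(A)=0, level(A)=1, enqueue
  process D: level=0
    D->E: in-degree(E)=0, level(E)=1, enqueue
  process A: level=1
  process E: level=1
All levels: A:1, B:0, C:0, D:0, E:1
level(E) = 1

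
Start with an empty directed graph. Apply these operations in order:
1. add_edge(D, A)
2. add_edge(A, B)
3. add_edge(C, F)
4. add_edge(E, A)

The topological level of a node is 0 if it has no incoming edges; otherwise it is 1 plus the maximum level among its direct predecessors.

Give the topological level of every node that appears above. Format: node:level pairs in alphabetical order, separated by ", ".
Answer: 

Op 1: add_edge(D, A). Edges now: 1
Op 2: add_edge(A, B). Edges now: 2
Op 3: add_edge(C, F). Edges now: 3
Op 4: add_edge(E, A). Edges now: 4
Compute levels (Kahn BFS):
  sources (in-degree 0): C, D, E
  process C: level=0
    C->F: in-degree(F)=0, level(F)=1, enqueue
  process D: level=0
    D->A: in-degree(A)=1, level(A)>=1
  process E: level=0
    E->A: in-degree(A)=0, level(A)=1, enqueue
  process F: level=1
  process A: level=1
    A->B: in-degree(B)=0, level(B)=2, enqueue
  process B: level=2
All levels: A:1, B:2, C:0, D:0, E:0, F:1

Answer: A:1, B:2, C:0, D:0, E:0, F:1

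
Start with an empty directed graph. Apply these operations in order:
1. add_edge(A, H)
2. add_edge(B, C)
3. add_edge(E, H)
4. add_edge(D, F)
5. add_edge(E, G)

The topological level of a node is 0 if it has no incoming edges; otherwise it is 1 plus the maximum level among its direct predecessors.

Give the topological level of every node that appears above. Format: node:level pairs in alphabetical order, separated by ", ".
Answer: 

Op 1: add_edge(A, H). Edges now: 1
Op 2: add_edge(B, C). Edges now: 2
Op 3: add_edge(E, H). Edges now: 3
Op 4: add_edge(D, F). Edges now: 4
Op 5: add_edge(E, G). Edges now: 5
Compute levels (Kahn BFS):
  sources (in-degree 0): A, B, D, E
  process A: level=0
    A->H: in-degree(H)=1, level(H)>=1
  process B: level=0
    B->C: in-degree(C)=0, level(C)=1, enqueue
  process D: level=0
    D->F: in-degree(F)=0, level(F)=1, enqueue
  process E: level=0
    E->G: in-degree(G)=0, level(G)=1, enqueue
    E->H: in-degree(H)=0, level(H)=1, enqueue
  process C: level=1
  process F: level=1
  process G: level=1
  process H: level=1
All levels: A:0, B:0, C:1, D:0, E:0, F:1, G:1, H:1

Answer: A:0, B:0, C:1, D:0, E:0, F:1, G:1, H:1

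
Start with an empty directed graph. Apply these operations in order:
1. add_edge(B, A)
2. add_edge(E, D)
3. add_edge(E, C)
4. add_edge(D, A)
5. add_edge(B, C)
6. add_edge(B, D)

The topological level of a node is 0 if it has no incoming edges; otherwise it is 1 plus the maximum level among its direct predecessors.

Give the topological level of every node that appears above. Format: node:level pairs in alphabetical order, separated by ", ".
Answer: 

Answer: A:2, B:0, C:1, D:1, E:0

Derivation:
Op 1: add_edge(B, A). Edges now: 1
Op 2: add_edge(E, D). Edges now: 2
Op 3: add_edge(E, C). Edges now: 3
Op 4: add_edge(D, A). Edges now: 4
Op 5: add_edge(B, C). Edges now: 5
Op 6: add_edge(B, D). Edges now: 6
Compute levels (Kahn BFS):
  sources (in-degree 0): B, E
  process B: level=0
    B->A: in-degree(A)=1, level(A)>=1
    B->C: in-degree(C)=1, level(C)>=1
    B->D: in-degree(D)=1, level(D)>=1
  process E: level=0
    E->C: in-degree(C)=0, level(C)=1, enqueue
    E->D: in-degree(D)=0, level(D)=1, enqueue
  process C: level=1
  process D: level=1
    D->A: in-degree(A)=0, level(A)=2, enqueue
  process A: level=2
All levels: A:2, B:0, C:1, D:1, E:0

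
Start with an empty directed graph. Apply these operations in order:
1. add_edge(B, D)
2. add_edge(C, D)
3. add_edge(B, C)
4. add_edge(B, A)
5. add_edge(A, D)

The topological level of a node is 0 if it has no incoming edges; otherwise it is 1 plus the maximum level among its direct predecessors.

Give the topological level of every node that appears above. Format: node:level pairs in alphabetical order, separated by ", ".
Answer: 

Op 1: add_edge(B, D). Edges now: 1
Op 2: add_edge(C, D). Edges now: 2
Op 3: add_edge(B, C). Edges now: 3
Op 4: add_edge(B, A). Edges now: 4
Op 5: add_edge(A, D). Edges now: 5
Compute levels (Kahn BFS):
  sources (in-degree 0): B
  process B: level=0
    B->A: in-degree(A)=0, level(A)=1, enqueue
    B->C: in-degree(C)=0, level(C)=1, enqueue
    B->D: in-degree(D)=2, level(D)>=1
  process A: level=1
    A->D: in-degree(D)=1, level(D)>=2
  process C: level=1
    C->D: in-degree(D)=0, level(D)=2, enqueue
  process D: level=2
All levels: A:1, B:0, C:1, D:2

Answer: A:1, B:0, C:1, D:2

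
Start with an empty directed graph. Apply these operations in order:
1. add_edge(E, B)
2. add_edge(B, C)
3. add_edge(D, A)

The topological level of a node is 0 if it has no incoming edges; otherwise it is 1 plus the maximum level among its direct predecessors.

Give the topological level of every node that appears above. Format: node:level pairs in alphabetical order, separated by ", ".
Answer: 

Op 1: add_edge(E, B). Edges now: 1
Op 2: add_edge(B, C). Edges now: 2
Op 3: add_edge(D, A). Edges now: 3
Compute levels (Kahn BFS):
  sources (in-degree 0): D, E
  process D: level=0
    D->A: in-degree(A)=0, level(A)=1, enqueue
  process E: level=0
    E->B: in-degree(B)=0, level(B)=1, enqueue
  process A: level=1
  process B: level=1
    B->C: in-degree(C)=0, level(C)=2, enqueue
  process C: level=2
All levels: A:1, B:1, C:2, D:0, E:0

Answer: A:1, B:1, C:2, D:0, E:0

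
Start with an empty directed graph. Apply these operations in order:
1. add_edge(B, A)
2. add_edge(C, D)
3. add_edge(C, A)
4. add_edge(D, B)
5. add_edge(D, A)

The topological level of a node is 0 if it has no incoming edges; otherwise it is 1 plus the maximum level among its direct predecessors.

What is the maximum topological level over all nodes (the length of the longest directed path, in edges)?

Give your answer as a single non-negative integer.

Op 1: add_edge(B, A). Edges now: 1
Op 2: add_edge(C, D). Edges now: 2
Op 3: add_edge(C, A). Edges now: 3
Op 4: add_edge(D, B). Edges now: 4
Op 5: add_edge(D, A). Edges now: 5
Compute levels (Kahn BFS):
  sources (in-degree 0): C
  process C: level=0
    C->A: in-degree(A)=2, level(A)>=1
    C->D: in-degree(D)=0, level(D)=1, enqueue
  process D: level=1
    D->A: in-degree(A)=1, level(A)>=2
    D->B: in-degree(B)=0, level(B)=2, enqueue
  process B: level=2
    B->A: in-degree(A)=0, level(A)=3, enqueue
  process A: level=3
All levels: A:3, B:2, C:0, D:1
max level = 3

Answer: 3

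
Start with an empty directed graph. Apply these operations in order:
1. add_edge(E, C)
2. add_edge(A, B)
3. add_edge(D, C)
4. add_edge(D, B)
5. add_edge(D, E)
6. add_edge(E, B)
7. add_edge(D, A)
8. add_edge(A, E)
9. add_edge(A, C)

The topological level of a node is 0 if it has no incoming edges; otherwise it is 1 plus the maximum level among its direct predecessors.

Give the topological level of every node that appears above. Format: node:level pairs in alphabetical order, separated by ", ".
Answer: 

Answer: A:1, B:3, C:3, D:0, E:2

Derivation:
Op 1: add_edge(E, C). Edges now: 1
Op 2: add_edge(A, B). Edges now: 2
Op 3: add_edge(D, C). Edges now: 3
Op 4: add_edge(D, B). Edges now: 4
Op 5: add_edge(D, E). Edges now: 5
Op 6: add_edge(E, B). Edges now: 6
Op 7: add_edge(D, A). Edges now: 7
Op 8: add_edge(A, E). Edges now: 8
Op 9: add_edge(A, C). Edges now: 9
Compute levels (Kahn BFS):
  sources (in-degree 0): D
  process D: level=0
    D->A: in-degree(A)=0, level(A)=1, enqueue
    D->B: in-degree(B)=2, level(B)>=1
    D->C: in-degree(C)=2, level(C)>=1
    D->E: in-degree(E)=1, level(E)>=1
  process A: level=1
    A->B: in-degree(B)=1, level(B)>=2
    A->C: in-degree(C)=1, level(C)>=2
    A->E: in-degree(E)=0, level(E)=2, enqueue
  process E: level=2
    E->B: in-degree(B)=0, level(B)=3, enqueue
    E->C: in-degree(C)=0, level(C)=3, enqueue
  process B: level=3
  process C: level=3
All levels: A:1, B:3, C:3, D:0, E:2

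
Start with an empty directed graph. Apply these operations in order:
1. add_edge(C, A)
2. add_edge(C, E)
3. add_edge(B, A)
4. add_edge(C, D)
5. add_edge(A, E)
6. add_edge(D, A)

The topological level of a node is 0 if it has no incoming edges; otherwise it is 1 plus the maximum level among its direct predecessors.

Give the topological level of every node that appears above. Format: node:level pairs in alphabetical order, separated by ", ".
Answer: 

Op 1: add_edge(C, A). Edges now: 1
Op 2: add_edge(C, E). Edges now: 2
Op 3: add_edge(B, A). Edges now: 3
Op 4: add_edge(C, D). Edges now: 4
Op 5: add_edge(A, E). Edges now: 5
Op 6: add_edge(D, A). Edges now: 6
Compute levels (Kahn BFS):
  sources (in-degree 0): B, C
  process B: level=0
    B->A: in-degree(A)=2, level(A)>=1
  process C: level=0
    C->A: in-degree(A)=1, level(A)>=1
    C->D: in-degree(D)=0, level(D)=1, enqueue
    C->E: in-degree(E)=1, level(E)>=1
  process D: level=1
    D->A: in-degree(A)=0, level(A)=2, enqueue
  process A: level=2
    A->E: in-degree(E)=0, level(E)=3, enqueue
  process E: level=3
All levels: A:2, B:0, C:0, D:1, E:3

Answer: A:2, B:0, C:0, D:1, E:3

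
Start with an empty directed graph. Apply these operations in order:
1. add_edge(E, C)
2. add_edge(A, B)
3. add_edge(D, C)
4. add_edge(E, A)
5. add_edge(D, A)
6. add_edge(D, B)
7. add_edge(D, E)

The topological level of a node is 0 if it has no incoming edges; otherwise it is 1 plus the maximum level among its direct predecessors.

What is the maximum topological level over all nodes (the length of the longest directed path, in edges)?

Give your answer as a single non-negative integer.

Answer: 3

Derivation:
Op 1: add_edge(E, C). Edges now: 1
Op 2: add_edge(A, B). Edges now: 2
Op 3: add_edge(D, C). Edges now: 3
Op 4: add_edge(E, A). Edges now: 4
Op 5: add_edge(D, A). Edges now: 5
Op 6: add_edge(D, B). Edges now: 6
Op 7: add_edge(D, E). Edges now: 7
Compute levels (Kahn BFS):
  sources (in-degree 0): D
  process D: level=0
    D->A: in-degree(A)=1, level(A)>=1
    D->B: in-degree(B)=1, level(B)>=1
    D->C: in-degree(C)=1, level(C)>=1
    D->E: in-degree(E)=0, level(E)=1, enqueue
  process E: level=1
    E->A: in-degree(A)=0, level(A)=2, enqueue
    E->C: in-degree(C)=0, level(C)=2, enqueue
  process A: level=2
    A->B: in-degree(B)=0, level(B)=3, enqueue
  process C: level=2
  process B: level=3
All levels: A:2, B:3, C:2, D:0, E:1
max level = 3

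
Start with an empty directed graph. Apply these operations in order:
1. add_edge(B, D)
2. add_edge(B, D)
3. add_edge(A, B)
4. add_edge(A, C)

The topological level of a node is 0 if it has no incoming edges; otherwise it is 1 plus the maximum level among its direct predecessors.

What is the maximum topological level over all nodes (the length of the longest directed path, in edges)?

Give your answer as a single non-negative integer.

Op 1: add_edge(B, D). Edges now: 1
Op 2: add_edge(B, D) (duplicate, no change). Edges now: 1
Op 3: add_edge(A, B). Edges now: 2
Op 4: add_edge(A, C). Edges now: 3
Compute levels (Kahn BFS):
  sources (in-degree 0): A
  process A: level=0
    A->B: in-degree(B)=0, level(B)=1, enqueue
    A->C: in-degree(C)=0, level(C)=1, enqueue
  process B: level=1
    B->D: in-degree(D)=0, level(D)=2, enqueue
  process C: level=1
  process D: level=2
All levels: A:0, B:1, C:1, D:2
max level = 2

Answer: 2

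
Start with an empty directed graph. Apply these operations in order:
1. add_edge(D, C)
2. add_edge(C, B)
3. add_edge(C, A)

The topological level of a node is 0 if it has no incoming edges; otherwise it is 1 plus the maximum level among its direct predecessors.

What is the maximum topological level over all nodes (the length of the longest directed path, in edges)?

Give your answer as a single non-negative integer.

Op 1: add_edge(D, C). Edges now: 1
Op 2: add_edge(C, B). Edges now: 2
Op 3: add_edge(C, A). Edges now: 3
Compute levels (Kahn BFS):
  sources (in-degree 0): D
  process D: level=0
    D->C: in-degree(C)=0, level(C)=1, enqueue
  process C: level=1
    C->A: in-degree(A)=0, level(A)=2, enqueue
    C->B: in-degree(B)=0, level(B)=2, enqueue
  process A: level=2
  process B: level=2
All levels: A:2, B:2, C:1, D:0
max level = 2

Answer: 2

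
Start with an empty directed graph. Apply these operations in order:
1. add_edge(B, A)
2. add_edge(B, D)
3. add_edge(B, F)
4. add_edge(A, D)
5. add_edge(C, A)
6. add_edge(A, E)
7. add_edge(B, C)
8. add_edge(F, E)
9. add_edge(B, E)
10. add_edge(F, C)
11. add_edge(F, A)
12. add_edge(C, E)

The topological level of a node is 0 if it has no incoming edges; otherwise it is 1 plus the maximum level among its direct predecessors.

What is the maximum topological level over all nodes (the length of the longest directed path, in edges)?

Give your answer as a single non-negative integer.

Op 1: add_edge(B, A). Edges now: 1
Op 2: add_edge(B, D). Edges now: 2
Op 3: add_edge(B, F). Edges now: 3
Op 4: add_edge(A, D). Edges now: 4
Op 5: add_edge(C, A). Edges now: 5
Op 6: add_edge(A, E). Edges now: 6
Op 7: add_edge(B, C). Edges now: 7
Op 8: add_edge(F, E). Edges now: 8
Op 9: add_edge(B, E). Edges now: 9
Op 10: add_edge(F, C). Edges now: 10
Op 11: add_edge(F, A). Edges now: 11
Op 12: add_edge(C, E). Edges now: 12
Compute levels (Kahn BFS):
  sources (in-degree 0): B
  process B: level=0
    B->A: in-degree(A)=2, level(A)>=1
    B->C: in-degree(C)=1, level(C)>=1
    B->D: in-degree(D)=1, level(D)>=1
    B->E: in-degree(E)=3, level(E)>=1
    B->F: in-degree(F)=0, level(F)=1, enqueue
  process F: level=1
    F->A: in-degree(A)=1, level(A)>=2
    F->C: in-degree(C)=0, level(C)=2, enqueue
    F->E: in-degree(E)=2, level(E)>=2
  process C: level=2
    C->A: in-degree(A)=0, level(A)=3, enqueue
    C->E: in-degree(E)=1, level(E)>=3
  process A: level=3
    A->D: in-degree(D)=0, level(D)=4, enqueue
    A->E: in-degree(E)=0, level(E)=4, enqueue
  process D: level=4
  process E: level=4
All levels: A:3, B:0, C:2, D:4, E:4, F:1
max level = 4

Answer: 4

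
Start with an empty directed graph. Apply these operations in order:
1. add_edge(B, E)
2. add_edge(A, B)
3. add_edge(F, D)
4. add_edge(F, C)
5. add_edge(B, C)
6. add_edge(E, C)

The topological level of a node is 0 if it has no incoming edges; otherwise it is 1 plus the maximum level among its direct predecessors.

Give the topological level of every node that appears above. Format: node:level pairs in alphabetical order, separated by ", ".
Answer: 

Op 1: add_edge(B, E). Edges now: 1
Op 2: add_edge(A, B). Edges now: 2
Op 3: add_edge(F, D). Edges now: 3
Op 4: add_edge(F, C). Edges now: 4
Op 5: add_edge(B, C). Edges now: 5
Op 6: add_edge(E, C). Edges now: 6
Compute levels (Kahn BFS):
  sources (in-degree 0): A, F
  process A: level=0
    A->B: in-degree(B)=0, level(B)=1, enqueue
  process F: level=0
    F->C: in-degree(C)=2, level(C)>=1
    F->D: in-degree(D)=0, level(D)=1, enqueue
  process B: level=1
    B->C: in-degree(C)=1, level(C)>=2
    B->E: in-degree(E)=0, level(E)=2, enqueue
  process D: level=1
  process E: level=2
    E->C: in-degree(C)=0, level(C)=3, enqueue
  process C: level=3
All levels: A:0, B:1, C:3, D:1, E:2, F:0

Answer: A:0, B:1, C:3, D:1, E:2, F:0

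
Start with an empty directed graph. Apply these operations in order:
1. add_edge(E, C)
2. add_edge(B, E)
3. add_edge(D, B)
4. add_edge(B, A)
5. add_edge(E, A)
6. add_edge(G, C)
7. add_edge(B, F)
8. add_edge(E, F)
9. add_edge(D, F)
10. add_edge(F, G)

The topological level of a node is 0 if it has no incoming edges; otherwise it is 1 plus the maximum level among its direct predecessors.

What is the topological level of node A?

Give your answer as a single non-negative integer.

Answer: 3

Derivation:
Op 1: add_edge(E, C). Edges now: 1
Op 2: add_edge(B, E). Edges now: 2
Op 3: add_edge(D, B). Edges now: 3
Op 4: add_edge(B, A). Edges now: 4
Op 5: add_edge(E, A). Edges now: 5
Op 6: add_edge(G, C). Edges now: 6
Op 7: add_edge(B, F). Edges now: 7
Op 8: add_edge(E, F). Edges now: 8
Op 9: add_edge(D, F). Edges now: 9
Op 10: add_edge(F, G). Edges now: 10
Compute levels (Kahn BFS):
  sources (in-degree 0): D
  process D: level=0
    D->B: in-degree(B)=0, level(B)=1, enqueue
    D->F: in-degree(F)=2, level(F)>=1
  process B: level=1
    B->A: in-degree(A)=1, level(A)>=2
    B->E: in-degree(E)=0, level(E)=2, enqueue
    B->F: in-degree(F)=1, level(F)>=2
  process E: level=2
    E->A: in-degree(A)=0, level(A)=3, enqueue
    E->C: in-degree(C)=1, level(C)>=3
    E->F: in-degree(F)=0, level(F)=3, enqueue
  process A: level=3
  process F: level=3
    F->G: in-degree(G)=0, level(G)=4, enqueue
  process G: level=4
    G->C: in-degree(C)=0, level(C)=5, enqueue
  process C: level=5
All levels: A:3, B:1, C:5, D:0, E:2, F:3, G:4
level(A) = 3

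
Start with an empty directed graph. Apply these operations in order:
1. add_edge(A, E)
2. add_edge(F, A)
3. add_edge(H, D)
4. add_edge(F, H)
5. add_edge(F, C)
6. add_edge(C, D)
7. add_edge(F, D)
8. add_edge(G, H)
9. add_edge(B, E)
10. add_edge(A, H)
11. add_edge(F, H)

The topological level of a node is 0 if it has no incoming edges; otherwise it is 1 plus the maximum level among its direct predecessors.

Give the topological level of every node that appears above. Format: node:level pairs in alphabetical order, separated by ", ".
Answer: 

Answer: A:1, B:0, C:1, D:3, E:2, F:0, G:0, H:2

Derivation:
Op 1: add_edge(A, E). Edges now: 1
Op 2: add_edge(F, A). Edges now: 2
Op 3: add_edge(H, D). Edges now: 3
Op 4: add_edge(F, H). Edges now: 4
Op 5: add_edge(F, C). Edges now: 5
Op 6: add_edge(C, D). Edges now: 6
Op 7: add_edge(F, D). Edges now: 7
Op 8: add_edge(G, H). Edges now: 8
Op 9: add_edge(B, E). Edges now: 9
Op 10: add_edge(A, H). Edges now: 10
Op 11: add_edge(F, H) (duplicate, no change). Edges now: 10
Compute levels (Kahn BFS):
  sources (in-degree 0): B, F, G
  process B: level=0
    B->E: in-degree(E)=1, level(E)>=1
  process F: level=0
    F->A: in-degree(A)=0, level(A)=1, enqueue
    F->C: in-degree(C)=0, level(C)=1, enqueue
    F->D: in-degree(D)=2, level(D)>=1
    F->H: in-degree(H)=2, level(H)>=1
  process G: level=0
    G->H: in-degree(H)=1, level(H)>=1
  process A: level=1
    A->E: in-degree(E)=0, level(E)=2, enqueue
    A->H: in-degree(H)=0, level(H)=2, enqueue
  process C: level=1
    C->D: in-degree(D)=1, level(D)>=2
  process E: level=2
  process H: level=2
    H->D: in-degree(D)=0, level(D)=3, enqueue
  process D: level=3
All levels: A:1, B:0, C:1, D:3, E:2, F:0, G:0, H:2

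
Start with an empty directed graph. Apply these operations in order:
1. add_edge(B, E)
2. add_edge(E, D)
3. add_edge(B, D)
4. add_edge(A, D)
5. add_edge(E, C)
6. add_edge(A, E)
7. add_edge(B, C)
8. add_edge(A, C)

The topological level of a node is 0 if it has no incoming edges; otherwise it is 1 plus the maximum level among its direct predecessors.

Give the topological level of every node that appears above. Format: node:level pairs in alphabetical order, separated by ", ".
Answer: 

Op 1: add_edge(B, E). Edges now: 1
Op 2: add_edge(E, D). Edges now: 2
Op 3: add_edge(B, D). Edges now: 3
Op 4: add_edge(A, D). Edges now: 4
Op 5: add_edge(E, C). Edges now: 5
Op 6: add_edge(A, E). Edges now: 6
Op 7: add_edge(B, C). Edges now: 7
Op 8: add_edge(A, C). Edges now: 8
Compute levels (Kahn BFS):
  sources (in-degree 0): A, B
  process A: level=0
    A->C: in-degree(C)=2, level(C)>=1
    A->D: in-degree(D)=2, level(D)>=1
    A->E: in-degree(E)=1, level(E)>=1
  process B: level=0
    B->C: in-degree(C)=1, level(C)>=1
    B->D: in-degree(D)=1, level(D)>=1
    B->E: in-degree(E)=0, level(E)=1, enqueue
  process E: level=1
    E->C: in-degree(C)=0, level(C)=2, enqueue
    E->D: in-degree(D)=0, level(D)=2, enqueue
  process C: level=2
  process D: level=2
All levels: A:0, B:0, C:2, D:2, E:1

Answer: A:0, B:0, C:2, D:2, E:1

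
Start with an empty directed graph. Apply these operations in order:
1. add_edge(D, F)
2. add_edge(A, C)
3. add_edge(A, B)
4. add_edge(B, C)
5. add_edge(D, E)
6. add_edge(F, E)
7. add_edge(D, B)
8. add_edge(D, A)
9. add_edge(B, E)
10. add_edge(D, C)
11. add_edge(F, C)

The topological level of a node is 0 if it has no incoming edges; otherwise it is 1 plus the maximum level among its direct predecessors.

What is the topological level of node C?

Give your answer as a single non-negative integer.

Answer: 3

Derivation:
Op 1: add_edge(D, F). Edges now: 1
Op 2: add_edge(A, C). Edges now: 2
Op 3: add_edge(A, B). Edges now: 3
Op 4: add_edge(B, C). Edges now: 4
Op 5: add_edge(D, E). Edges now: 5
Op 6: add_edge(F, E). Edges now: 6
Op 7: add_edge(D, B). Edges now: 7
Op 8: add_edge(D, A). Edges now: 8
Op 9: add_edge(B, E). Edges now: 9
Op 10: add_edge(D, C). Edges now: 10
Op 11: add_edge(F, C). Edges now: 11
Compute levels (Kahn BFS):
  sources (in-degree 0): D
  process D: level=0
    D->A: in-degree(A)=0, level(A)=1, enqueue
    D->B: in-degree(B)=1, level(B)>=1
    D->C: in-degree(C)=3, level(C)>=1
    D->E: in-degree(E)=2, level(E)>=1
    D->F: in-degree(F)=0, level(F)=1, enqueue
  process A: level=1
    A->B: in-degree(B)=0, level(B)=2, enqueue
    A->C: in-degree(C)=2, level(C)>=2
  process F: level=1
    F->C: in-degree(C)=1, level(C)>=2
    F->E: in-degree(E)=1, level(E)>=2
  process B: level=2
    B->C: in-degree(C)=0, level(C)=3, enqueue
    B->E: in-degree(E)=0, level(E)=3, enqueue
  process C: level=3
  process E: level=3
All levels: A:1, B:2, C:3, D:0, E:3, F:1
level(C) = 3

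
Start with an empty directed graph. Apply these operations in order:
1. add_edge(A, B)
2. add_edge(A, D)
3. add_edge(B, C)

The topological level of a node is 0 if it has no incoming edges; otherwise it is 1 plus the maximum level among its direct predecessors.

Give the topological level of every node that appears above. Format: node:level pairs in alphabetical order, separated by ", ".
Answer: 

Op 1: add_edge(A, B). Edges now: 1
Op 2: add_edge(A, D). Edges now: 2
Op 3: add_edge(B, C). Edges now: 3
Compute levels (Kahn BFS):
  sources (in-degree 0): A
  process A: level=0
    A->B: in-degree(B)=0, level(B)=1, enqueue
    A->D: in-degree(D)=0, level(D)=1, enqueue
  process B: level=1
    B->C: in-degree(C)=0, level(C)=2, enqueue
  process D: level=1
  process C: level=2
All levels: A:0, B:1, C:2, D:1

Answer: A:0, B:1, C:2, D:1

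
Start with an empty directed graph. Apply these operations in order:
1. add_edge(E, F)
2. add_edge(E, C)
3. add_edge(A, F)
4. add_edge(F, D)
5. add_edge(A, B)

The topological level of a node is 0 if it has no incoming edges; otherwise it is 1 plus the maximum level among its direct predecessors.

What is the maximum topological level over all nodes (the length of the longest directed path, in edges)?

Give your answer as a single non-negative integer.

Answer: 2

Derivation:
Op 1: add_edge(E, F). Edges now: 1
Op 2: add_edge(E, C). Edges now: 2
Op 3: add_edge(A, F). Edges now: 3
Op 4: add_edge(F, D). Edges now: 4
Op 5: add_edge(A, B). Edges now: 5
Compute levels (Kahn BFS):
  sources (in-degree 0): A, E
  process A: level=0
    A->B: in-degree(B)=0, level(B)=1, enqueue
    A->F: in-degree(F)=1, level(F)>=1
  process E: level=0
    E->C: in-degree(C)=0, level(C)=1, enqueue
    E->F: in-degree(F)=0, level(F)=1, enqueue
  process B: level=1
  process C: level=1
  process F: level=1
    F->D: in-degree(D)=0, level(D)=2, enqueue
  process D: level=2
All levels: A:0, B:1, C:1, D:2, E:0, F:1
max level = 2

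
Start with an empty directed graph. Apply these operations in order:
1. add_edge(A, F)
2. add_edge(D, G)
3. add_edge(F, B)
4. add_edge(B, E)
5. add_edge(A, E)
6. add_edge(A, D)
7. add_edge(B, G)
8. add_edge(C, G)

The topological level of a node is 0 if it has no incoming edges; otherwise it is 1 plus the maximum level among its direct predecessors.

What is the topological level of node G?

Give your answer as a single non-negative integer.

Op 1: add_edge(A, F). Edges now: 1
Op 2: add_edge(D, G). Edges now: 2
Op 3: add_edge(F, B). Edges now: 3
Op 4: add_edge(B, E). Edges now: 4
Op 5: add_edge(A, E). Edges now: 5
Op 6: add_edge(A, D). Edges now: 6
Op 7: add_edge(B, G). Edges now: 7
Op 8: add_edge(C, G). Edges now: 8
Compute levels (Kahn BFS):
  sources (in-degree 0): A, C
  process A: level=0
    A->D: in-degree(D)=0, level(D)=1, enqueue
    A->E: in-degree(E)=1, level(E)>=1
    A->F: in-degree(F)=0, level(F)=1, enqueue
  process C: level=0
    C->G: in-degree(G)=2, level(G)>=1
  process D: level=1
    D->G: in-degree(G)=1, level(G)>=2
  process F: level=1
    F->B: in-degree(B)=0, level(B)=2, enqueue
  process B: level=2
    B->E: in-degree(E)=0, level(E)=3, enqueue
    B->G: in-degree(G)=0, level(G)=3, enqueue
  process E: level=3
  process G: level=3
All levels: A:0, B:2, C:0, D:1, E:3, F:1, G:3
level(G) = 3

Answer: 3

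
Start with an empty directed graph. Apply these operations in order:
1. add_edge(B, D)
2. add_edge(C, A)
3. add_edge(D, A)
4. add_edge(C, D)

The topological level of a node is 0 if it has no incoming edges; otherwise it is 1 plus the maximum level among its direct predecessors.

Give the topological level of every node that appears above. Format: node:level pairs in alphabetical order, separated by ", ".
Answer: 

Answer: A:2, B:0, C:0, D:1

Derivation:
Op 1: add_edge(B, D). Edges now: 1
Op 2: add_edge(C, A). Edges now: 2
Op 3: add_edge(D, A). Edges now: 3
Op 4: add_edge(C, D). Edges now: 4
Compute levels (Kahn BFS):
  sources (in-degree 0): B, C
  process B: level=0
    B->D: in-degree(D)=1, level(D)>=1
  process C: level=0
    C->A: in-degree(A)=1, level(A)>=1
    C->D: in-degree(D)=0, level(D)=1, enqueue
  process D: level=1
    D->A: in-degree(A)=0, level(A)=2, enqueue
  process A: level=2
All levels: A:2, B:0, C:0, D:1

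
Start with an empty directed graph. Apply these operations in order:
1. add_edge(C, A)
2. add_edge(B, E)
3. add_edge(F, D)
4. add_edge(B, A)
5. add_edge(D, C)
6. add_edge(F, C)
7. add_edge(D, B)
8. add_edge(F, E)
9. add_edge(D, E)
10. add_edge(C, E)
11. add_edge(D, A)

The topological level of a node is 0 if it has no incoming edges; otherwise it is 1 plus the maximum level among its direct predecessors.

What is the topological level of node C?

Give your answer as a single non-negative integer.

Op 1: add_edge(C, A). Edges now: 1
Op 2: add_edge(B, E). Edges now: 2
Op 3: add_edge(F, D). Edges now: 3
Op 4: add_edge(B, A). Edges now: 4
Op 5: add_edge(D, C). Edges now: 5
Op 6: add_edge(F, C). Edges now: 6
Op 7: add_edge(D, B). Edges now: 7
Op 8: add_edge(F, E). Edges now: 8
Op 9: add_edge(D, E). Edges now: 9
Op 10: add_edge(C, E). Edges now: 10
Op 11: add_edge(D, A). Edges now: 11
Compute levels (Kahn BFS):
  sources (in-degree 0): F
  process F: level=0
    F->C: in-degree(C)=1, level(C)>=1
    F->D: in-degree(D)=0, level(D)=1, enqueue
    F->E: in-degree(E)=3, level(E)>=1
  process D: level=1
    D->A: in-degree(A)=2, level(A)>=2
    D->B: in-degree(B)=0, level(B)=2, enqueue
    D->C: in-degree(C)=0, level(C)=2, enqueue
    D->E: in-degree(E)=2, level(E)>=2
  process B: level=2
    B->A: in-degree(A)=1, level(A)>=3
    B->E: in-degree(E)=1, level(E)>=3
  process C: level=2
    C->A: in-degree(A)=0, level(A)=3, enqueue
    C->E: in-degree(E)=0, level(E)=3, enqueue
  process A: level=3
  process E: level=3
All levels: A:3, B:2, C:2, D:1, E:3, F:0
level(C) = 2

Answer: 2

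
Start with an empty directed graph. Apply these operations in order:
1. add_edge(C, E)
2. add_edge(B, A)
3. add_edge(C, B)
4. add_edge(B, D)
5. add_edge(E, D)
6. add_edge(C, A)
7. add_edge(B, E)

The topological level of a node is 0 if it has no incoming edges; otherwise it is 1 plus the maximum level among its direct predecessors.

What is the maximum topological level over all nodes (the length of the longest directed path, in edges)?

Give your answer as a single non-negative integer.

Answer: 3

Derivation:
Op 1: add_edge(C, E). Edges now: 1
Op 2: add_edge(B, A). Edges now: 2
Op 3: add_edge(C, B). Edges now: 3
Op 4: add_edge(B, D). Edges now: 4
Op 5: add_edge(E, D). Edges now: 5
Op 6: add_edge(C, A). Edges now: 6
Op 7: add_edge(B, E). Edges now: 7
Compute levels (Kahn BFS):
  sources (in-degree 0): C
  process C: level=0
    C->A: in-degree(A)=1, level(A)>=1
    C->B: in-degree(B)=0, level(B)=1, enqueue
    C->E: in-degree(E)=1, level(E)>=1
  process B: level=1
    B->A: in-degree(A)=0, level(A)=2, enqueue
    B->D: in-degree(D)=1, level(D)>=2
    B->E: in-degree(E)=0, level(E)=2, enqueue
  process A: level=2
  process E: level=2
    E->D: in-degree(D)=0, level(D)=3, enqueue
  process D: level=3
All levels: A:2, B:1, C:0, D:3, E:2
max level = 3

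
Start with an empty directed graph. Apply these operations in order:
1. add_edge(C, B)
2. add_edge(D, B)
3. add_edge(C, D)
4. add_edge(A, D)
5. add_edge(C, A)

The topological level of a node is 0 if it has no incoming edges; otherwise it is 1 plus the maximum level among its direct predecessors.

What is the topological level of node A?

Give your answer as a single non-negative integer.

Answer: 1

Derivation:
Op 1: add_edge(C, B). Edges now: 1
Op 2: add_edge(D, B). Edges now: 2
Op 3: add_edge(C, D). Edges now: 3
Op 4: add_edge(A, D). Edges now: 4
Op 5: add_edge(C, A). Edges now: 5
Compute levels (Kahn BFS):
  sources (in-degree 0): C
  process C: level=0
    C->A: in-degree(A)=0, level(A)=1, enqueue
    C->B: in-degree(B)=1, level(B)>=1
    C->D: in-degree(D)=1, level(D)>=1
  process A: level=1
    A->D: in-degree(D)=0, level(D)=2, enqueue
  process D: level=2
    D->B: in-degree(B)=0, level(B)=3, enqueue
  process B: level=3
All levels: A:1, B:3, C:0, D:2
level(A) = 1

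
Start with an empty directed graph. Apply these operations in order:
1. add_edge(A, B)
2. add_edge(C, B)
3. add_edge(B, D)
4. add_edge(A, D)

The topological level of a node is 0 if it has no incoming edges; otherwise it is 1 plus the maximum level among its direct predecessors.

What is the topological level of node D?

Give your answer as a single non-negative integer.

Answer: 2

Derivation:
Op 1: add_edge(A, B). Edges now: 1
Op 2: add_edge(C, B). Edges now: 2
Op 3: add_edge(B, D). Edges now: 3
Op 4: add_edge(A, D). Edges now: 4
Compute levels (Kahn BFS):
  sources (in-degree 0): A, C
  process A: level=0
    A->B: in-degree(B)=1, level(B)>=1
    A->D: in-degree(D)=1, level(D)>=1
  process C: level=0
    C->B: in-degree(B)=0, level(B)=1, enqueue
  process B: level=1
    B->D: in-degree(D)=0, level(D)=2, enqueue
  process D: level=2
All levels: A:0, B:1, C:0, D:2
level(D) = 2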